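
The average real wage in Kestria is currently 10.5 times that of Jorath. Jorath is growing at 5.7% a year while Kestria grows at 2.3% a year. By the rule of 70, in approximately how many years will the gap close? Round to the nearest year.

What matters is the difference: 3.4 pp.
Rule of 70 on the gap: the ratio halves every 70/3.4 ≈ 20.59 years.
A 10.5 times gap takes log₂(10.5) ≈ 3.39 halvings to close: 3.39 × 20.59 ≈ 70 years.

roughly 70 years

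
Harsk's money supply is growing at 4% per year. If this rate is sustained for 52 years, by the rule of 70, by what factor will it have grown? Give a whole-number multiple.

approximately 8 times

70/4 ≈ 17.50 years per doubling.
52 years fits 3 doublings: 2^3 = 8.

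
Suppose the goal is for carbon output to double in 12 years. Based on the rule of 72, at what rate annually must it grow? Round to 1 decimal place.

72 / 12 ≈ 6.00, so about 6.0% annually.

roughly 6.0%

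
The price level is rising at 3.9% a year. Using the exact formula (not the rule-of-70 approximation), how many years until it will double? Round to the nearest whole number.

18 years

t = ln(2) / ln(1 + 0.039) = 0.6931 / 0.038259 ≈ 18.12.
≈ 18 years.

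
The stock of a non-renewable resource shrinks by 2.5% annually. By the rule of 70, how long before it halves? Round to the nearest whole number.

roughly 28 years

Falling at 2.5%, it halves about every 70/2.5 = 28.00 years.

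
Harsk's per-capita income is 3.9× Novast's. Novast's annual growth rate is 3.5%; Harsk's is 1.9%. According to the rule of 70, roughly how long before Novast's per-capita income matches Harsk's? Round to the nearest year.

The growth-rate gap is 3.5% − 1.9% = 1.6 percentage points.
So the ratio between them halves every 70/1.6 ≈ 43.75 years.
A 3.9× gap takes log₂(3.9) ≈ 1.96 halvings to close: 1.96 × 43.75 ≈ 86 years.

86 years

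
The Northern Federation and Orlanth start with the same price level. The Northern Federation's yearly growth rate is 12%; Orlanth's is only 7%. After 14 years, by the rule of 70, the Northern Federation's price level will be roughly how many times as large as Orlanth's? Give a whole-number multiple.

the Northern Federation pulls ahead at 5 pp per year, so the ratio doubles every 70/5 ≈ 14.00 years.
In 14 years that's 1.00 doublings: 2^1.00 ≈ 2.

roughly 2 times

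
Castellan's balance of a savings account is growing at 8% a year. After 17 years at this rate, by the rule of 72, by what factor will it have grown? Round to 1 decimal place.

Doubles every ≈ 9.00 years (72/8).
17 years is 1.89 doublings; 2^1.89 ≈ 3.7×.

approximately 3.7 times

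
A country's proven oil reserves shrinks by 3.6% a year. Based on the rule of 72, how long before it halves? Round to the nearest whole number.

roughly 20 years

The rule works in reverse for decay: 72/3.6 ≈ 20.00 years to halve.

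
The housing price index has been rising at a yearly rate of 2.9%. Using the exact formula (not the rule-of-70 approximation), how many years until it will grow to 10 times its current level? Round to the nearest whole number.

t = ln(10) / ln(1 + 0.029) = 2.3026 / 0.028587 ≈ 80.55.
≈ 81 years.

81 years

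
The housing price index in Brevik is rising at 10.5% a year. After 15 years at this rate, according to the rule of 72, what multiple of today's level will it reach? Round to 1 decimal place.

Doubling time ≈ 72/10.5 = 6.86 years.
15 years / 6.86 ≈ 2.19 doublings → factor 2^2.19 ≈ 4.6.

4.6 times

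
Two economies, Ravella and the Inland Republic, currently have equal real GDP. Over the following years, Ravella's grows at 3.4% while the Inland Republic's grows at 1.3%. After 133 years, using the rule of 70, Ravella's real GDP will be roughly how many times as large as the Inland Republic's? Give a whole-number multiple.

around 16 times

Only the 2.1-point difference matters.
70/2.1 ≈ 33.33 years per doubling of the ratio; 133 years gives 3.99 doublings, so ≈ 16×.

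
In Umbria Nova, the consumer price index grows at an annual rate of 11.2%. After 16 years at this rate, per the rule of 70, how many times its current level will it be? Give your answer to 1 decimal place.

approximately 5.9 times

Doubling time ≈ 70/11.2 = 6.25 years.
16 years / 6.25 ≈ 2.56 doublings → factor 2^2.56 ≈ 5.9.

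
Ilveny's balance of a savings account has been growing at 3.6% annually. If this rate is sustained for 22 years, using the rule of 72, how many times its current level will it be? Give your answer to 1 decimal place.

Doubling time ≈ 72/3.6 = 20.00 years.
22 years / 20.00 ≈ 1.10 doublings → factor 2^1.10 ≈ 2.1.

≈ 2.1 times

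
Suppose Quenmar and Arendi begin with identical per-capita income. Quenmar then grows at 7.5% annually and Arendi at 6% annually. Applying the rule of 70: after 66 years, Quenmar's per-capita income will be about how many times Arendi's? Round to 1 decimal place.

Quenmar pulls ahead at 1.5 pp per year, so the ratio doubles every 70/1.5 ≈ 46.67 years.
In 66 years that's 1.41 doublings: 2^1.41 ≈ 2.7.

2.7 times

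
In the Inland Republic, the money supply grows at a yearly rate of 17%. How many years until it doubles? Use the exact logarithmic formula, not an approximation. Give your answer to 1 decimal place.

4.4 years

t = ln(2) / ln(1 + 0.17) = 0.6931 / 0.157004 ≈ 4.41.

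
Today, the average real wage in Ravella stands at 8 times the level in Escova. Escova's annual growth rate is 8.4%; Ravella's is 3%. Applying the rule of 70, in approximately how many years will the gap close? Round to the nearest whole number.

approximately 39 years

What matters is the difference: 5.4 pp.
Rule of 70 on the gap: the ratio halves every 70/5.4 ≈ 12.96 years.
An 8 times gap closes after 3 halvings: 3 × 12.96 ≈ 39 years.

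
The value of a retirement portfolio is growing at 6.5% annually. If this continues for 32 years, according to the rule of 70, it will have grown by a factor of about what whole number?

≈ 8 times

Doubling time ≈ 70/6.5 = 10.77 years.
32/10.77 ≈ 3 doublings, so about 2^3 = 8×.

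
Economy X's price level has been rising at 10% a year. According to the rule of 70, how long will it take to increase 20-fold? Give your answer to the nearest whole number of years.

Doubling time ≈ 70/10 = 7.00 years.
20× is log₂ 20 ≈ 4.32 doublings, so ≈ 4.32 × 7.00 = 30 years.

roughly 30 years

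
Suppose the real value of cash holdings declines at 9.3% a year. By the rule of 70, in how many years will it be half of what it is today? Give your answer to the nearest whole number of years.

Halving time ≈ 70 / 9.3 = 7.53 → 8 years.

roughly 8 years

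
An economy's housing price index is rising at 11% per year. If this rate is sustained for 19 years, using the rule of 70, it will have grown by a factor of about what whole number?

70/11 ≈ 6.36 years per doubling.
19 years fits 3 doublings: 2^3 = 8.

about 8 times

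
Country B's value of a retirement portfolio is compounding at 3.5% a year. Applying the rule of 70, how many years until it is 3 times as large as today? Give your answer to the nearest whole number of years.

approximately 32 years

Doubling time ≈ 70/3.5 = 20.00 years.
Reaching 3× takes log₂(3) ≈ 1.58 doublings.
1.58 × 20.00 ≈ 32 years.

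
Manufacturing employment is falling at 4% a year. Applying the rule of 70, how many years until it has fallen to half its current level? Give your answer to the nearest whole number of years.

Halving time ≈ 70 / 4 = 17.50 → 18 years.

around 18 years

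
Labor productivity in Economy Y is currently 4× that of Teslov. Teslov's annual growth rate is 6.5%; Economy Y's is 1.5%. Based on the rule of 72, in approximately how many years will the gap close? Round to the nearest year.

Teslov gains on Economy Y at 6.5% − 1.5% = 5 points a year.
At that relative rate the gap halves every 72/5 ≈ 14.40 years.
A 4× gap closes after 2 halvings: 2 × 14.40 ≈ 29 years.

about 29 years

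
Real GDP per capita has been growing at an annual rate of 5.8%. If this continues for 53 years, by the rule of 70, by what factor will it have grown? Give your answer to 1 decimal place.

Doubles every ≈ 12.07 years (70/5.8).
53 years is 4.39 doublings; 2^4.39 ≈ 21.0×.

roughly 21.0 times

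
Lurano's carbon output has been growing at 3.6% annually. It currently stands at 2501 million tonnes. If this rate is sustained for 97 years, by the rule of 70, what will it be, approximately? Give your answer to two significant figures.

79000 million tonnes

It doubles every 70/3.6 ≈ 19.44 years, so 97 years is 4.99 doublings.
2^4.99 ≈ 31.78; 2501 × 31.78 ≈ 79000 million tonnes.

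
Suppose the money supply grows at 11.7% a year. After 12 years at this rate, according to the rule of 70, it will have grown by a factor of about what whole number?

about 4 times

At 11.7% one doubling takes ≈ 5.98 years; 12 years is 2 of them, so ×4.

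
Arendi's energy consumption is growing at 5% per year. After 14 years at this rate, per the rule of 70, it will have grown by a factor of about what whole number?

At 5% one doubling takes ≈ 14.00 years; 14 years is 1 of them, so ×2.

roughly 2 times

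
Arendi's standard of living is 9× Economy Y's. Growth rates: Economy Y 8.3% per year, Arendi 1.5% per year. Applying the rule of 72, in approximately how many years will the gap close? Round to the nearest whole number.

What matters is the difference: 6.8 pp.
Rule of 72 on the gap: the ratio halves every 72/6.8 ≈ 10.59 years.
A 9× gap takes log₂(9) ≈ 3.17 halvings to close: 3.17 × 10.59 ≈ 34 years.

roughly 34 years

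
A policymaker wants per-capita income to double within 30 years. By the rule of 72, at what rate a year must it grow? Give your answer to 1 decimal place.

2.4%

72 / 30 ≈ 2.40, so about 2.4% a year.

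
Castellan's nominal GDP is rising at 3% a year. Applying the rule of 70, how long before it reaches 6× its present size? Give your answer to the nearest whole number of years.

roughly 60 years

At 3% it doubles every 70/3 ≈ 23.33 years.
Reaching 6× takes log₂(6) ≈ 2.58 doublings.
2.58 × 23.33 ≈ 60 years.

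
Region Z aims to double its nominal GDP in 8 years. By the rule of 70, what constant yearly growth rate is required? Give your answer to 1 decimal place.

8.8%

70 / 8 ≈ 8.75, so about 8.8% per year.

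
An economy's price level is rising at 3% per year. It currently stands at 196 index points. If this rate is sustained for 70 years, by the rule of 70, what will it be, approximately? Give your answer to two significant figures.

1600 index points

Doubling time ≈ 70/3 = 23.33 years.
70 years is 70/23.33 ≈ 3.00 doublings, a factor of 2^3.00 ≈ 8.00.
196 × 8.00 ≈ 1600 index points.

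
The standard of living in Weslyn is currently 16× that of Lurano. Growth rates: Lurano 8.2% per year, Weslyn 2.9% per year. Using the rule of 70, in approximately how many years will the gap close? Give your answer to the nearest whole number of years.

roughly 53 years

Lurano gains on Weslyn at 8.2% − 2.9% = 5.3 points a year.
At that relative rate the gap halves every 70/5.3 ≈ 13.21 years.
A 16× gap closes after 4 halvings: 4 × 13.21 ≈ 53 years.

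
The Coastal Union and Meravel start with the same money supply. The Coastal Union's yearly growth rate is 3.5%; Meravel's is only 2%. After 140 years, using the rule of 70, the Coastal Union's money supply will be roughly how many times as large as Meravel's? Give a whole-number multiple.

the Coastal Union pulls ahead at 1.5 pp per year, so the ratio doubles every 70/1.5 ≈ 46.67 years.
In 140 years that's 3.00 doublings: 2^3.00 ≈ 8.

roughly 8 times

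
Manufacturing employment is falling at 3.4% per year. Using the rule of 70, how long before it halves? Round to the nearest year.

Falling at 3.4%, it halves about every 70/3.4 = 20.59 years.

≈ 21 years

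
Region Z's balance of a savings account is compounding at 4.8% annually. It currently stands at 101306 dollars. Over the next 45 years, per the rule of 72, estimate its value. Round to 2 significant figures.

roughly 810000 dollars

Doubling time ≈ 72/4.8 = 15.00 years.
45 years is 45/15.00 ≈ 3.00 doublings, a factor of 2^3.00 ≈ 8.00.
101306 × 8.00 ≈ 810000 dollars.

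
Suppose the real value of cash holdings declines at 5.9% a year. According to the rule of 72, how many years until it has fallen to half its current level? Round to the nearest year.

Halving time ≈ 72 / 5.9 = 12.20 → 12 years.

≈ 12 years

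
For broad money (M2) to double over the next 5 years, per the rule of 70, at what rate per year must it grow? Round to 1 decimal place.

70 / 5 ≈ 14.00, so about 14.0% per year.

≈ 14.0% per year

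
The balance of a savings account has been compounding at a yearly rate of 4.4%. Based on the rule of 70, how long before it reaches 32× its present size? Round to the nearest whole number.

One doubling takes 70/4.4 = 15.91 years.
32 = 2^5, so 5 doublings → 80 years.

approximately 80 years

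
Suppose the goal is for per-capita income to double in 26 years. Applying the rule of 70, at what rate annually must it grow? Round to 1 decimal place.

approximately 2.7% annually

70 / 26 ≈ 2.69, so about 2.7% annually.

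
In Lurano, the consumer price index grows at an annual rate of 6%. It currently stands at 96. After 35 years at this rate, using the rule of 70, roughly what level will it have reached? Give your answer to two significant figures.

approximately 770

It doubles every 70/6 ≈ 11.67 years, so 35 years is 3.00 doublings.
2^3.00 ≈ 8.00; 96 × 8.00 ≈ 770.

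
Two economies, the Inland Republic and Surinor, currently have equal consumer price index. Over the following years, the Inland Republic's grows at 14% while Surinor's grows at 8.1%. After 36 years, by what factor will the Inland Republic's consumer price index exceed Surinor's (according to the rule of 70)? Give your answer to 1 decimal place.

Only the 5.9-point difference matters.
70/5.9 ≈ 11.86 years per doubling of the ratio; 36 years gives 3.04 doublings, so ≈ 8.2×.

roughly 8.2 times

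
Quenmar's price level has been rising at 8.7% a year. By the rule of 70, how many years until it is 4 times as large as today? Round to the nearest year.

around 16 years

Doubling time ≈ 70/8.7 = 8.05 years.
4 = 2^2, so 2 doublings → 16 years.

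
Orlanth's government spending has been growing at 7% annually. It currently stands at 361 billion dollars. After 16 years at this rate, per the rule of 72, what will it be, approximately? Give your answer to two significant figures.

It doubles every 72/7 ≈ 10.29 years, so 16 years is 1.55 doublings.
2^1.55 ≈ 2.93; 361 × 2.93 ≈ 1100 billion dollars.

≈ 1100 billion dollars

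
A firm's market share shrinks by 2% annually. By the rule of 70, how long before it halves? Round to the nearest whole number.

approximately 35 years

The rule works in reverse for decay: 70/2 ≈ 35.00 years to halve.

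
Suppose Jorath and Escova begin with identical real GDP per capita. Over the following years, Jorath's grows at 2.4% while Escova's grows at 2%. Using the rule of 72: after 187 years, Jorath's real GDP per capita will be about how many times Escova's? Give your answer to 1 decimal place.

approximately 2.1 times

Jorath pulls ahead at 0.4 pp per year, so the ratio doubles every 72/0.4 ≈ 180.00 years.
In 187 years that's 1.04 doublings: 2^1.04 ≈ 2.1.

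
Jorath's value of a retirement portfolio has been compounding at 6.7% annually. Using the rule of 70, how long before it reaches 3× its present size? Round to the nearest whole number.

One doubling takes 70/6.7 = 10.45 years.
3× is log₂ 3 ≈ 1.58 doublings, so ≈ 1.58 × 10.45 = 17 years.

around 17 years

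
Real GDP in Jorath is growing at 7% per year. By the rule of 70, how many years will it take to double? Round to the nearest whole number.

At 7%, doubling takes about 70/7 = 10.00 years.

roughly 10 years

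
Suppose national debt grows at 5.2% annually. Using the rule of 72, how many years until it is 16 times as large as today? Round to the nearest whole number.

around 55 years

One doubling takes 72/5.2 = 13.85 years.
Getting to 16× needs 4 doublings: 4 × 13.85 ≈ 55 years.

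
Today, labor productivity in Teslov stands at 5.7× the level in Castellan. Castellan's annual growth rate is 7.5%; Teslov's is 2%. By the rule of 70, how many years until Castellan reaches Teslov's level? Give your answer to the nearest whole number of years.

approximately 32 years

Castellan gains on Teslov at 7.5% − 2% = 5.5 points a year.
At that relative rate the gap halves every 70/5.5 ≈ 12.73 years.
A 5.7× gap takes log₂(5.7) ≈ 2.51 halvings to close: 2.51 × 12.73 ≈ 32 years.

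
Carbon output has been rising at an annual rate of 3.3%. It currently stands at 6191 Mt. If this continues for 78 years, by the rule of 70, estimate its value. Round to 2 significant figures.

Doubling time ≈ 70/3.3 = 21.21 years.
78 years is 78/21.21 ≈ 3.68 doublings, a factor of 2^3.68 ≈ 12.82.
6191 × 12.82 ≈ 79000 Mt.

roughly 79000 Mt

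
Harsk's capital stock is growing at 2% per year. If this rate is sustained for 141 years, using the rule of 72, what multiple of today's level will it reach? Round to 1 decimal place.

15.1 times

Doubling time ≈ 72/2 = 36.00 years.
141 years / 36.00 ≈ 3.92 doublings → factor 2^3.92 ≈ 15.1.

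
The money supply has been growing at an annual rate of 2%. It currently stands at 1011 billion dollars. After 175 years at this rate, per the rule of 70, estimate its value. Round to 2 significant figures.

It doubles every 70/2 ≈ 35.00 years, so 175 years is 5.00 doublings.
2^5.00 ≈ 32.00; 1011 × 32.00 ≈ 32000 billion dollars.

32000 billion dollars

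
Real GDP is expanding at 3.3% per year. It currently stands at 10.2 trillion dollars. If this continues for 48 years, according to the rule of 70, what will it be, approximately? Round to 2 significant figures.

49 trillion dollars

Doubling time ≈ 70/3.3 = 21.21 years.
48 years is 48/21.21 ≈ 2.26 doublings, a factor of 2^2.26 ≈ 4.79.
10.2 × 4.79 ≈ 49 trillion dollars.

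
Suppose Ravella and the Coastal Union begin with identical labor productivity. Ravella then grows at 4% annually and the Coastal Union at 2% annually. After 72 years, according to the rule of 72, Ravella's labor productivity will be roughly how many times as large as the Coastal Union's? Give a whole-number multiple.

Ravella pulls ahead at 2 pp per year, so the ratio doubles every 72/2 ≈ 36.00 years.
In 72 years that's 2.00 doublings: 2^2.00 ≈ 4.

approximately 4 times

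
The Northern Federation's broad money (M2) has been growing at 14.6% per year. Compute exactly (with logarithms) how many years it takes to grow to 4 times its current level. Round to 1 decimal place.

t = ln(4) / ln(1 + 0.146) = 1.3863 / 0.136278 ≈ 10.17.

10.2 years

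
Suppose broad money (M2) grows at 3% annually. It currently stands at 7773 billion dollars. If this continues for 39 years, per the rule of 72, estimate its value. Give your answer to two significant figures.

It doubles every 72/3 ≈ 24.00 years, so 39 years is 1.63 doublings.
2^1.63 ≈ 3.10; 7773 × 3.10 ≈ 24000 billion dollars.

approximately 24000 billion dollars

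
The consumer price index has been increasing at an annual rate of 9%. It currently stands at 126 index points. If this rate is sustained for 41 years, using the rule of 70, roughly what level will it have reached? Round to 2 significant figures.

It doubles every 70/9 ≈ 7.78 years, so 41 years is 5.27 doublings.
2^5.27 ≈ 38.59; 126 × 38.59 ≈ 4900 index points.

4900 index points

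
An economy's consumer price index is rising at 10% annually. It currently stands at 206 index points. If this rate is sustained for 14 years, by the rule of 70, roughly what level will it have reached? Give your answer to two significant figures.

820 index points

Doubling time ≈ 70/10 = 7.00 years.
14 years is 14/7.00 ≈ 2.00 doublings, a factor of 2^2.00 ≈ 4.00.
206 × 4.00 ≈ 820 index points.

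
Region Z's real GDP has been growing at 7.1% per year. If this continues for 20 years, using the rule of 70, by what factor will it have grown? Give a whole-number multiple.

around 4 times

Doubling time ≈ 70/7.1 = 9.86 years.
20/9.86 ≈ 2 doublings, so about 2^2 = 4×.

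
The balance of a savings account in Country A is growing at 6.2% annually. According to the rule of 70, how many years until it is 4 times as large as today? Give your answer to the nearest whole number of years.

Doubling time ≈ 70/6.2 = 11.29 years.
Getting to 4× needs 2 doublings: 2 × 11.29 ≈ 23 years.

roughly 23 years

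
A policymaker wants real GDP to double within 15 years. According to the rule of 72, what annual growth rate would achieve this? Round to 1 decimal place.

4.8%

72 / 15 ≈ 4.80, so about 4.8% a year.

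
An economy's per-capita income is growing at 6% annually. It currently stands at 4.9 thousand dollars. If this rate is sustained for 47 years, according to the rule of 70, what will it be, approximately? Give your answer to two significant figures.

80 thousand dollars

Doubling time ≈ 70/6 = 11.67 years.
47 years is 47/11.67 ≈ 4.03 doublings, a factor of 2^4.03 ≈ 16.34.
4.9 × 16.34 ≈ 80 thousand dollars.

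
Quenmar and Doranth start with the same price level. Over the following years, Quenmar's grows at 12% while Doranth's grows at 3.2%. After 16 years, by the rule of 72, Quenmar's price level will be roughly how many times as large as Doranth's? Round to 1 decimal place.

Rate gap = 12% − 3.2% = 8.8 points.
The ratio doubles every 72/8.8 ≈ 8.18 years.
16/8.18 ≈ 1.96 doublings → ratio ≈ 2^1.96 ≈ 3.9.

around 3.9 times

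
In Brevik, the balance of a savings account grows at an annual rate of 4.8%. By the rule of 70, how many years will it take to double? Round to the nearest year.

15 years

Doubling time ≈ 70 / 4.8 = 14.58 years.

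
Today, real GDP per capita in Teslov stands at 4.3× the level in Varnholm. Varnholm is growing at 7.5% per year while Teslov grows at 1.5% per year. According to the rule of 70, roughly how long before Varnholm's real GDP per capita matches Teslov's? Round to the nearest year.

25 years

Varnholm gains on Teslov at 7.5% − 1.5% = 6 points a year.
At that relative rate the gap halves every 70/6 ≈ 11.67 years.
A 4.3× gap takes log₂(4.3) ≈ 2.10 halvings to close: 2.10 × 11.67 ≈ 25 years.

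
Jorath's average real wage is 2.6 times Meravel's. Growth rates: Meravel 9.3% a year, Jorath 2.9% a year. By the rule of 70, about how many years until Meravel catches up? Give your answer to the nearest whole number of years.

about 15 years

The growth-rate gap is 9.3% − 2.9% = 6.4 percentage points.
So the ratio between them halves every 70/6.4 ≈ 10.94 years.
A 2.6 times gap takes log₂(2.6) ≈ 1.38 halvings to close: 1.38 × 10.94 ≈ 15 years.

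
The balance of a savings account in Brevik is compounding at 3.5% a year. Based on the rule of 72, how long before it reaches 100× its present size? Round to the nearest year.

approximately 137 years

Doubling time ≈ 72/3.5 = 20.57 years.
Reaching 100× takes log₂(100) ≈ 6.64 doublings.
6.64 × 20.57 ≈ 137 years.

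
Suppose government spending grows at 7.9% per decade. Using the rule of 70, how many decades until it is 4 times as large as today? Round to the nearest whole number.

roughly 18 decades

One doubling takes 70/7.9 = 8.86 decades.
4× is 2 doublings, so 2 × 8.86 ≈ 18 decades.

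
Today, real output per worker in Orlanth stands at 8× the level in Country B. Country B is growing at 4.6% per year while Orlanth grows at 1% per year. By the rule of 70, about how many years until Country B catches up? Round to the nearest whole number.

≈ 58 years

Country B gains on Orlanth at 4.6% − 1% = 3.6 points a year.
At that relative rate the gap halves every 70/3.6 ≈ 19.44 years.
An 8× gap closes after 3 halvings: 3 × 19.44 ≈ 58 years.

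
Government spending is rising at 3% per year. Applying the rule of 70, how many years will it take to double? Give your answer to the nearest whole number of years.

At 3%, doubling takes about 70/3 = 23.33 years.

roughly 23 years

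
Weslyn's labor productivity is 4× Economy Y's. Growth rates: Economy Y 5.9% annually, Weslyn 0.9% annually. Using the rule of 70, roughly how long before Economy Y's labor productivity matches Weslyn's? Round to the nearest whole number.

The growth-rate gap is 5.9% − 0.9% = 5 percentage points.
So the ratio between them halves every 70/5 ≈ 14.00 years.
A 4× gap closes after 2 halvings: 2 × 14.00 ≈ 28 years.

about 28 years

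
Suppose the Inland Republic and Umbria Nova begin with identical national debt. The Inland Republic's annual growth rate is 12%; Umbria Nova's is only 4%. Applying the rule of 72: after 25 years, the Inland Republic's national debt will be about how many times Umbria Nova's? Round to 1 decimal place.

≈ 6.9 times

Rate gap = 12% − 4% = 8 points.
The ratio doubles every 72/8 ≈ 9.00 years.
25/9.00 ≈ 2.78 doublings → ratio ≈ 2^2.78 ≈ 6.9.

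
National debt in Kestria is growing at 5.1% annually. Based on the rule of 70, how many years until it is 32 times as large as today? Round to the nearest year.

Doubling time ≈ 70/5.1 = 13.73 years.
32 = 2^5, so 5 doublings → 69 years.

approximately 69 years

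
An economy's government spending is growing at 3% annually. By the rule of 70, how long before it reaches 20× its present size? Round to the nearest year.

≈ 101 years

Doubling time ≈ 70/3 = 23.33 years.
20× is log₂ 20 ≈ 4.32 doublings, so ≈ 4.32 × 23.33 = 101 years.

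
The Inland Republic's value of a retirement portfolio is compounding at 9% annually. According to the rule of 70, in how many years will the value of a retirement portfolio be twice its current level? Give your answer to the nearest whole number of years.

8 years

70/9 ≈ 7.78, so it doubles roughly every 8 years.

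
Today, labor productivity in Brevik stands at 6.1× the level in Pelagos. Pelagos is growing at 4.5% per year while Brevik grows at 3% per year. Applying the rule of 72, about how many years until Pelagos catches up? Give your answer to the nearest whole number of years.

What matters is the difference: 1.5 pp.
Rule of 72 on the gap: the ratio halves every 72/1.5 ≈ 48.00 years.
A 6.1× gap takes log₂(6.1) ≈ 2.61 halvings to close: 2.61 × 48.00 ≈ 125 years.

≈ 125 years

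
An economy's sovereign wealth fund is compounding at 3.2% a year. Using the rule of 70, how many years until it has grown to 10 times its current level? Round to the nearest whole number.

Doubling time ≈ 70/3.2 = 21.88 years.
Reaching 10× takes log₂(10) ≈ 3.32 doublings.
3.32 × 21.88 ≈ 73 years.

≈ 73 years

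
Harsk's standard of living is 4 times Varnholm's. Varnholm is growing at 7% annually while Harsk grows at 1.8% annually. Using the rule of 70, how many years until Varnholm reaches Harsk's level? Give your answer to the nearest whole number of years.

roughly 27 years

What matters is the difference: 5.2 pp.
Rule of 70 on the gap: the ratio halves every 70/5.2 ≈ 13.46 years.
A 4 times gap closes after 2 halvings: 2 × 13.46 ≈ 27 years.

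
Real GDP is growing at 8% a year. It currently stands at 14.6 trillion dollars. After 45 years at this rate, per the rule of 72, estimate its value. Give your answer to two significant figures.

≈ 470 trillion dollars

Doubling time ≈ 72/8 = 9.00 years.
45 years is 45/9.00 ≈ 5.00 doublings, a factor of 2^5.00 ≈ 32.00.
14.6 × 32.00 ≈ 470 trillion dollars.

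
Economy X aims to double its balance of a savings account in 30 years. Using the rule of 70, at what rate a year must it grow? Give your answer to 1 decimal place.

2.3% a year

70 / 30 ≈ 2.33, so about 2.3% a year.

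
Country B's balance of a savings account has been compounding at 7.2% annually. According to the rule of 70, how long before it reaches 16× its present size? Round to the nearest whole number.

At 7.2% it doubles every 70/7.2 ≈ 9.72 years.
16× is 4 doublings, so 4 × 9.72 ≈ 39 years.

≈ 39 years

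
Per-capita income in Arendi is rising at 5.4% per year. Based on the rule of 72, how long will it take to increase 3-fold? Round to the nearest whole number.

around 21 years

At 5.4% it doubles every 72/5.4 ≈ 13.33 years.
Reaching 3× takes log₂(3) ≈ 1.58 doublings.
1.58 × 13.33 ≈ 21 years.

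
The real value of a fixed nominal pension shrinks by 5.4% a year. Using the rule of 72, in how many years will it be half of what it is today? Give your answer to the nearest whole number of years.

approximately 13 years

Falling at 5.4%, it halves about every 72/5.4 = 13.33 years.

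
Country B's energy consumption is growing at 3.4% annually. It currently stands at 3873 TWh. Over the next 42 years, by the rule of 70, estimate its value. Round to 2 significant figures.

Doubling time ≈ 70/3.4 = 20.59 years.
42 years is 42/20.59 ≈ 2.04 doublings, a factor of 2^2.04 ≈ 4.11.
3873 × 4.11 ≈ 16000 TWh.

roughly 16000 TWh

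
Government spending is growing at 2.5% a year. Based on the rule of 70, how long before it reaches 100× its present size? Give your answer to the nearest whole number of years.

approximately 186 years

Doubling time ≈ 70/2.5 = 28.00 years.
100× is log₂ 100 ≈ 6.64 doublings, so ≈ 6.64 × 28.00 = 186 years.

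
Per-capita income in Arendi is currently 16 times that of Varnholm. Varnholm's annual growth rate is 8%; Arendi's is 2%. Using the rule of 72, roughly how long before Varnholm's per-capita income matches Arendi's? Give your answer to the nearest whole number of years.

What matters is the difference: 6 pp.
Rule of 72 on the gap: the ratio halves every 72/6 ≈ 12.00 years.
A 16 times gap closes after 4 halvings: 4 × 12.00 ≈ 48 years.

roughly 48 years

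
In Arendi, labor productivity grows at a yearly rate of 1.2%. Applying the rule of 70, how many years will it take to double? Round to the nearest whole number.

58 years

At 1.2%, doubling takes about 70/1.2 = 58.33 years.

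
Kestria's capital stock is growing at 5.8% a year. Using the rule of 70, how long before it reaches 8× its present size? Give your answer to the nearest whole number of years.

around 36 years

At 5.8% it doubles every 70/5.8 ≈ 12.07 years.
Getting to 8× needs 3 doublings: 3 × 12.07 ≈ 36 years.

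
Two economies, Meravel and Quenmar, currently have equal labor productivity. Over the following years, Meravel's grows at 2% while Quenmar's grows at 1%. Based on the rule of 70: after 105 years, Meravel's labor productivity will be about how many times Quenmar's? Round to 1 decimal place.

≈ 2.8 times

Rate gap = 2% − 1% = 1 point.
The ratio doubles every 70/1 ≈ 70.00 years.
105/70.00 ≈ 1.50 doublings → ratio ≈ 2^1.50 ≈ 2.8.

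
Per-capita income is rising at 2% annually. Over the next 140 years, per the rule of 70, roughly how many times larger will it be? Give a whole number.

about 16 times

At 2% one doubling takes ≈ 35.00 years; 140 years is 4 of them, so ×16.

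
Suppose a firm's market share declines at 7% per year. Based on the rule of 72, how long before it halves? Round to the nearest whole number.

around 10 years

Halving time ≈ 72 / 7 = 10.29 → 10 years.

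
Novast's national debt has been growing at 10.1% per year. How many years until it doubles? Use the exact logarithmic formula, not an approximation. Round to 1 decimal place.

t = ln(2) / ln(1 + 0.101) = 0.6931 / 0.096219 ≈ 7.20.

7.2 years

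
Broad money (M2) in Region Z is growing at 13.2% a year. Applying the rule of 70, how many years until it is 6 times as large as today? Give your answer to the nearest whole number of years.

One doubling takes 70/13.2 = 5.30 years.
Reaching 6× takes log₂(6) ≈ 2.58 doublings.
2.58 × 5.30 ≈ 14 years.

approximately 14 years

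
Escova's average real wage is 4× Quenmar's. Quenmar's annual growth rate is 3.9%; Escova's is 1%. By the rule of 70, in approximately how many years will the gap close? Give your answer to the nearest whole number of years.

≈ 48 years

The growth-rate gap is 3.9% − 1% = 2.9 percentage points.
So the ratio between them halves every 70/2.9 ≈ 24.14 years.
A 4× gap closes after 2 halvings: 2 × 24.14 ≈ 48 years.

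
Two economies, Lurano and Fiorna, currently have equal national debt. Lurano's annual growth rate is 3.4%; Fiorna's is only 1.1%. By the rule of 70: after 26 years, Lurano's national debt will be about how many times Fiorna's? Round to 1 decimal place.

Only the 2.3-point difference matters.
70/2.3 ≈ 30.43 years per doubling of the ratio; 26 years gives 0.85 doublings, so ≈ 1.8×.

around 1.8 times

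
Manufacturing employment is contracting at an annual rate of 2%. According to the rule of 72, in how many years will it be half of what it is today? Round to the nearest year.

≈ 36 years

Falling at 2%, it halves about every 72/2 = 36.00 years.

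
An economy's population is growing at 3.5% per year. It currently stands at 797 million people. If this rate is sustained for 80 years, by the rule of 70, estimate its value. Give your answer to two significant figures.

It doubles every 70/3.5 ≈ 20.00 years, so 80 years is 4.00 doublings.
2^4.00 ≈ 16.00; 797 × 16.00 ≈ 13000 million people.

13000 million people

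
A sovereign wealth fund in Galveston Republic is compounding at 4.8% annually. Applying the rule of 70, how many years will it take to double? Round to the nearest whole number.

about 15 years

At 4.8%, doubling takes about 70/4.8 = 14.58 years.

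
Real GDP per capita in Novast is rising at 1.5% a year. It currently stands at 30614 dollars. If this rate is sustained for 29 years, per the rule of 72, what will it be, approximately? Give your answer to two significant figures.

It doubles every 72/1.5 ≈ 48.00 years, so 29 years is 0.60 doublings.
2^0.60 ≈ 1.52; 30614 × 1.52 ≈ 47000 dollars.

47000 dollars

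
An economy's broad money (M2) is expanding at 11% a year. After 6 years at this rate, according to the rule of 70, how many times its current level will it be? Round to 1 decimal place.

Doubling time ≈ 70/11 = 6.36 years.
6 years / 6.36 ≈ 0.94 doublings → factor 2^0.94 ≈ 1.9.

≈ 1.9 times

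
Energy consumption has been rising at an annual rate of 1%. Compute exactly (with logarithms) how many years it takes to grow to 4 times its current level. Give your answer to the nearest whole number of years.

t = ln(4) / ln(1 + 0.01) = 1.3863 / 0.009950 ≈ 139.33.
≈ 139 years.

139 years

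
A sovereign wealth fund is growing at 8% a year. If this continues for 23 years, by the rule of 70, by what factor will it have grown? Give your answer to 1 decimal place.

Doubles every ≈ 8.75 years (70/8).
23 years is 2.63 doublings; 2^2.63 ≈ 6.2×.

around 6.2 times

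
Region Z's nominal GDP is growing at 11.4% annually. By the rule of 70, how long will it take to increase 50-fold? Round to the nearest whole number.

Doubling time ≈ 70/11.4 = 6.14 years.
Reaching 50× takes log₂(50) ≈ 5.64 doublings.
5.64 × 6.14 ≈ 35 years.

around 35 years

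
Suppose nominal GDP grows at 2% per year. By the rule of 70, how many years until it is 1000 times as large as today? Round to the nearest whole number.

One doubling takes 70/2 = 35.00 years.
Reaching 1000× takes log₂(1000) ≈ 9.97 doublings.
9.97 × 35.00 ≈ 349 years.

around 349 years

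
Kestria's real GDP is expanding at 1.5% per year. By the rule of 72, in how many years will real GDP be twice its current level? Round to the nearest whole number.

72/1.5 ≈ 48.00, so it doubles roughly every 48 years.

≈ 48 years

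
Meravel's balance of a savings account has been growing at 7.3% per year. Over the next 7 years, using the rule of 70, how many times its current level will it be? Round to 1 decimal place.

about 1.7 times

Doubles every ≈ 9.59 years (70/7.3).
7 years is 0.73 doublings; 2^0.73 ≈ 1.7×.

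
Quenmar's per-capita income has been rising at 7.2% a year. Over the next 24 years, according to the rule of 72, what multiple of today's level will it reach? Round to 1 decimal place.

Doubles every ≈ 10.00 years (72/7.2).
24 years is 2.40 doublings; 2^2.40 ≈ 5.3×.

5.3 times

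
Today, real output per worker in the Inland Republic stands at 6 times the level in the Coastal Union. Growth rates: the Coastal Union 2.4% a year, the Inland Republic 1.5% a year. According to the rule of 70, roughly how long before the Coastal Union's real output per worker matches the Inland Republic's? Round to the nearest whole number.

The growth-rate gap is 2.4% − 1.5% = 0.9 percentage points.
So the ratio between them halves every 70/0.9 ≈ 77.78 years.
A 6 times gap takes log₂(6) ≈ 2.58 halvings to close: 2.58 × 77.78 ≈ 201 years.

approximately 201 years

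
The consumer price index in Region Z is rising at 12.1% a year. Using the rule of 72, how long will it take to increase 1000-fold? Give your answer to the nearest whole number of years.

≈ 59 years

At 12.1% it doubles every 72/12.1 ≈ 5.95 years.
Reaching 1000× takes log₂(1000) ≈ 9.97 doublings.
9.97 × 5.95 ≈ 59 years.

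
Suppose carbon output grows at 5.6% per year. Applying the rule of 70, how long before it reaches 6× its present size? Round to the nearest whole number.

Doubling time ≈ 70/5.6 = 12.50 years.
6× is log₂ 6 ≈ 2.58 doublings, so ≈ 2.58 × 12.50 = 32 years.

roughly 32 years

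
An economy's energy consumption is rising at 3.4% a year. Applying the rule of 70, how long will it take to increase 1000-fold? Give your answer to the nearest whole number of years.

roughly 205 years

At 3.4% it doubles every 70/3.4 ≈ 20.59 years.
Reaching 1000× takes log₂(1000) ≈ 9.97 doublings.
9.97 × 20.59 ≈ 205 years.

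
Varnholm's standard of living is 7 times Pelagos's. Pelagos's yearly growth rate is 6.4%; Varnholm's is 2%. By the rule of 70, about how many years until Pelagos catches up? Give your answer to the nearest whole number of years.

about 45 years

The growth-rate gap is 6.4% − 2% = 4.4 percentage points.
So the ratio between them halves every 70/4.4 ≈ 15.91 years.
A 7 times gap takes log₂(7) ≈ 2.81 halvings to close: 2.81 × 15.91 ≈ 45 years.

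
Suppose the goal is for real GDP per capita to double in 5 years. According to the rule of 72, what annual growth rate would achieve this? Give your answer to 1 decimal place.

72 / 5 ≈ 14.40, so about 14.4% annually.

≈ 14.4%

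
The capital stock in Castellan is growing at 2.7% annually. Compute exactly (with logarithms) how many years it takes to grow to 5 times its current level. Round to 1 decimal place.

t = ln(5) / ln(1 + 0.027) = 1.6094 / 0.026642 ≈ 60.41.

60.4 years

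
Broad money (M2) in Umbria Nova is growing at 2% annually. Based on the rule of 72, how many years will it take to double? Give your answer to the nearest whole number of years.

At 2%, doubling takes about 72/2 = 36.00 years.

≈ 36 years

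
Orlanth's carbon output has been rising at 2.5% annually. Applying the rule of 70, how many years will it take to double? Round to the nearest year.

At 2.5%, doubling takes about 70/2.5 = 28.00 years.

around 28 years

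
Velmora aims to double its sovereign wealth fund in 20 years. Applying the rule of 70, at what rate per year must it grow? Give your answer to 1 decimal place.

≈ 3.5%

70 / 20 ≈ 3.50, so about 3.5% per year.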